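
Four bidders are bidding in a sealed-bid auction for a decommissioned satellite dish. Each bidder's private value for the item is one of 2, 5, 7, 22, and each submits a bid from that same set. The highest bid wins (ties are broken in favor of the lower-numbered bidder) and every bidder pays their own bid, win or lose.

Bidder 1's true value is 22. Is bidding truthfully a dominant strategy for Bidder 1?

No

Consider the case where Bidder 2 bids 2, Bidder 3 bids 2 and Bidder 4 bids 2.
Truthful bid 22: wins, pays 22, utility 22 - 22 = 0.
Bid 2 instead: wins, pays 2, utility 22 - 2 = 20.
Since 20 > 0, bidding 2 is strictly better here, so truthful bidding is not dominant.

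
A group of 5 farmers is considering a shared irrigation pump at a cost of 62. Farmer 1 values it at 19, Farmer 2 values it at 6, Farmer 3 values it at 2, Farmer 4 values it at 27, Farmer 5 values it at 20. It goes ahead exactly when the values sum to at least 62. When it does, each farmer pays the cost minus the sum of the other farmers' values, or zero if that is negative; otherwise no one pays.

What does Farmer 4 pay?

15

Total value 74 ≥ cost 62, so the project is built.
The other farmers' values sum to 47.
Cost minus that sum is 62 - 47 = 15.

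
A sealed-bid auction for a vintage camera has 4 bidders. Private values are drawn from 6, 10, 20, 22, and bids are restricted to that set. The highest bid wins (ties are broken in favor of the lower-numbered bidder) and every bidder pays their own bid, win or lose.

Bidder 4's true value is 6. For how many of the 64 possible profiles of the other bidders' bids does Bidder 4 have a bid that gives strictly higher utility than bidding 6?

1

Others bid (6, 6, 6): truth gives -6; bid 10 gives -4 > -6. Violating.
Others bid (6, 6, 10): truth gives -6; no alternative beats it.
Others bid (6, 6, 20): truth gives -6; no alternative beats it.
(Checking all 64 profiles: 1 has a profitable deviation, 63 do not.)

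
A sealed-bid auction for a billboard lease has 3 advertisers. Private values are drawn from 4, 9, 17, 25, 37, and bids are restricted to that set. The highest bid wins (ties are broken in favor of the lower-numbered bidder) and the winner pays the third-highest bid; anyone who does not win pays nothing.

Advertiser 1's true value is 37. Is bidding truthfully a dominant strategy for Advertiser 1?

Yes

Check each profile of the others' bids and compare truth against every alternative bid.
Others bid (4, 37): truth gives 33, best alternative gives 0.
Others bid (37, 4): truth gives 33, best alternative gives 0.
Others bid (9, 37): truth gives 28, best alternative gives 0.
Others bid (37, 9): truth gives 28, best alternative gives 0.
Others bid (17, 37): truth gives 20, best alternative gives 0.
Others bid (37, 17): truth gives 20, best alternative gives 0.
(Remaining 19 profiles checked similarly; truth is weakly best in each.)
In every case the truthful bid is at least as good as any alternative, so it is a dominant strategy.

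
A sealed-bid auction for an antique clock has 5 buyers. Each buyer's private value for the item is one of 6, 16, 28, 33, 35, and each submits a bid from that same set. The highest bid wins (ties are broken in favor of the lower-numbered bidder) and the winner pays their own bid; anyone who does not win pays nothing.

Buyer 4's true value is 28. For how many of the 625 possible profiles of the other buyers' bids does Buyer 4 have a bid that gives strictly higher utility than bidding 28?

Others bid (6, 6, 6, 6): truth gives 0; bid 16 gives 12 > 0. Violating.
Others bid (6, 6, 6, 16): truth gives 0; bid 16 gives 12 > 0. Violating.
Others bid (6, 6, 6, 28): truth gives 0; no alternative beats it.
Others bid (6, 6, 6, 33): truth gives 0; no alternative beats it.
(Checking all 625 profiles: 2 have a profitable deviation, 623 do not.)

2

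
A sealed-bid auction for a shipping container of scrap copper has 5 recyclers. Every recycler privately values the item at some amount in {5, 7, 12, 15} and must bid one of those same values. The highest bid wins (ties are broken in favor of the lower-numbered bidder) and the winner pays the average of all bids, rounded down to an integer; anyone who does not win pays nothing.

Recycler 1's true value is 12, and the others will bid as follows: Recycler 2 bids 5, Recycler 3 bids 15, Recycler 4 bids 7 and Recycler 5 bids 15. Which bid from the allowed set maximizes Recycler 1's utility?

Bid 5: loses, pays 0, utility 0.
Bid 7: loses, pays 0, utility 0.
Bid 12: loses, pays 0, utility 0.
Bid 15: wins, pays 11, utility 12 - 11 = 1.
The best choice is 15 with utility 1.

15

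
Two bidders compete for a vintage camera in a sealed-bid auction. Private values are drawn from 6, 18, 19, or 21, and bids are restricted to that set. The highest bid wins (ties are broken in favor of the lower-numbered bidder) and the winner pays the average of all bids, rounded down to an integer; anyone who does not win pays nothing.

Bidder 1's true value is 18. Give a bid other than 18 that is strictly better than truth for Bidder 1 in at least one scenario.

6

Suppose Bidder 2 bids 6.
Bid 18: wins, pays 12, utility 18 - 12 = 6.
Bid 6: wins, pays 6, utility 18 - 6 = 12.
So bidding 6 beats truth here (12 > 6).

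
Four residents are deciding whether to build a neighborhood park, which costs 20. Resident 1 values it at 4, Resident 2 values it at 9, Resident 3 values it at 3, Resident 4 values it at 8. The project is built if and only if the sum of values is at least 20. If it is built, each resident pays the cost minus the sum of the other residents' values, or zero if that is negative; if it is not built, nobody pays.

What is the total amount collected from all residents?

9

Total value 24 ≥ cost 20, so it is built.
Resident 1: others sum to 20; max(0, 20 - 20) = 0.
Resident 2: others sum to 15; max(0, 20 - 15) = 5.
Resident 3: others sum to 21; max(0, 20 - 21) = 0.
Resident 4: others sum to 16; max(0, 20 - 16) = 4.
Total collected = 0 + 5 + 0 + 4 = 9.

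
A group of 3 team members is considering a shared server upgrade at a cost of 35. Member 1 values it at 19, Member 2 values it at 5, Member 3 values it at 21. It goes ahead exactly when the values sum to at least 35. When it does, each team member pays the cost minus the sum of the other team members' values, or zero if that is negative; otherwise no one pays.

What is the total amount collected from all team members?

Total value 45 ≥ cost 35, so it is built.
Member 1: others sum to 26; max(0, 35 - 26) = 9.
Member 2: others sum to 40; max(0, 35 - 40) = 0.
Member 3: others sum to 24; max(0, 35 - 24) = 11.
Total collected = 9 + 0 + 11 = 20.

20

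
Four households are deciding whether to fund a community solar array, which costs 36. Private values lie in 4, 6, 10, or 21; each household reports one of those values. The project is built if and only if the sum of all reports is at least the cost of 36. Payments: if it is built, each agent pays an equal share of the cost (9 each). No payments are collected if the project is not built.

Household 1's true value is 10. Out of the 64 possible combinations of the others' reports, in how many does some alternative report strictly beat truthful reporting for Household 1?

19

Others report (4, 4, 10): truth gives 0; report 21 gives 1 > 0. Violating.
Others report (4, 6, 6): truth gives 0; report 21 gives 1 > 0. Violating.
Others report (4, 6, 10): truth gives 0; report 21 gives 1 > 0. Violating.
Others report (4, 10, 4): truth gives 0; report 21 gives 1 > 0. Violating.
Others report (4, 4, 4): truth gives 0; no alternative beats it.
Others report (4, 4, 6): truth gives 0; no alternative beats it.
(Checking all 64 profiles: 19 have a profitable deviation, 45 do not.)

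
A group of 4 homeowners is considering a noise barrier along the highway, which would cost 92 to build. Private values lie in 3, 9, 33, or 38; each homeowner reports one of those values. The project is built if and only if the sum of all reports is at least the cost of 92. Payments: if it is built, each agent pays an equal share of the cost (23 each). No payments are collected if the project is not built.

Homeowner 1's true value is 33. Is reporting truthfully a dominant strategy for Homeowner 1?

Consider the case where Homeowner 2 reports 9, Homeowner 3 reports 9 and Homeowner 4 reports 38.
Truthful report 33: project not built, utility 0.
Report 38 instead: project built, pays 23, utility 33 - 23 = 10.
Since 10 > 0, reporting 38 is strictly better here, so truthful reporting is not dominant.

No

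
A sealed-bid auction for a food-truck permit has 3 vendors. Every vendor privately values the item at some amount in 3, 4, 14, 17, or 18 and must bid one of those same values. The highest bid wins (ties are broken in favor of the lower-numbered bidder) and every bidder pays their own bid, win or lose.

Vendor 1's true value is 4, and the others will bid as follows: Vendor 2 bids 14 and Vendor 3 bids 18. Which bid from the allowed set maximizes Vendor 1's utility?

Bid 3: loses but pays 3, utility -3.
Bid 4: loses but pays 4, utility -4.
Bid 14: loses but pays 14, utility -14.
Bid 17: loses but pays 17, utility -17.
Bid 18: wins, pays 18, utility 4 - 18 = -14.
The best choice is 3 with utility -3.

3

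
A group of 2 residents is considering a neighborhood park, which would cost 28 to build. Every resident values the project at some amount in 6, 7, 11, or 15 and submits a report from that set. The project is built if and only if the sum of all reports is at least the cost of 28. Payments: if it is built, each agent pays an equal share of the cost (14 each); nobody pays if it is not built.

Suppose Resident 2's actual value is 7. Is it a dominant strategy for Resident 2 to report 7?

Yes

Check each profile of the others' reports and compare truth against every alternative report.
Others report (6): truth gives 0, best alternative gives 0.
Others report (7): truth gives 0, best alternative gives 0.
Others report (11): truth gives 0, best alternative gives 0.
Others report (15): truth gives 0, best alternative gives 0.
In every case the truthful report is at least as good as any alternative, so it is a dominant strategy.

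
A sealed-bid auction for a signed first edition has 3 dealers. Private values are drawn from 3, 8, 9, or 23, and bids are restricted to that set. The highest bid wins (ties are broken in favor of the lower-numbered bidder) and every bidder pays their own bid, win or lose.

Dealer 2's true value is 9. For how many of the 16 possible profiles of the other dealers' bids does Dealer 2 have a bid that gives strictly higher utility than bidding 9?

12

Others bid (3, 3): truth gives 0; bid 8 gives 1 > 0. Violating.
Others bid (3, 8): truth gives 0; bid 8 gives 1 > 0. Violating.
Others bid (3, 23): truth gives -9; bid 3 gives -3 > -9. Violating.
Others bid (8, 23): truth gives -9; bid 3 gives -3 > -9. Violating.
Others bid (3, 9): truth gives 0; no alternative beats it.
Others bid (8, 3): truth gives 0; no alternative beats it.
(Checking all 16 profiles: 12 have a profitable deviation, 4 do not.)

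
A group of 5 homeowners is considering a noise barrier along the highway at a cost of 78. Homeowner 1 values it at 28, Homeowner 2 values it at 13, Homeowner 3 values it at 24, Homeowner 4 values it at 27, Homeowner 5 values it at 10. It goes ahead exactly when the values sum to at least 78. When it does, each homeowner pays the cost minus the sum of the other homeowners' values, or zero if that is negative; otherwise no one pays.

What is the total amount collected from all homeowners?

Total value 102 ≥ cost 78, so it is built.
Homeowner 1: others sum to 74; max(0, 78 - 74) = 4.
Homeowner 2: others sum to 89; max(0, 78 - 89) = 0.
Homeowner 3: others sum to 78; max(0, 78 - 78) = 0.
Homeowner 4: others sum to 75; max(0, 78 - 75) = 3.
Homeowner 5: others sum to 92; max(0, 78 - 92) = 0.
Total collected = 4 + 0 + 0 + 3 + 0 = 7.

7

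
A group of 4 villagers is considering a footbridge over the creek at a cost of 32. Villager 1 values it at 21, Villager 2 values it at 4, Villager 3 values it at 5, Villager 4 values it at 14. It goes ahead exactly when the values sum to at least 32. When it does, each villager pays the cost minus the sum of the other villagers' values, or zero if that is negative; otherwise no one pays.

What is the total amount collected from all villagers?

11

Total value 44 ≥ cost 32, so it is built.
Villager 1: others sum to 23; max(0, 32 - 23) = 9.
Villager 2: others sum to 40; max(0, 32 - 40) = 0.
Villager 3: others sum to 39; max(0, 32 - 39) = 0.
Villager 4: others sum to 30; max(0, 32 - 30) = 2.
Total collected = 9 + 0 + 0 + 2 = 11.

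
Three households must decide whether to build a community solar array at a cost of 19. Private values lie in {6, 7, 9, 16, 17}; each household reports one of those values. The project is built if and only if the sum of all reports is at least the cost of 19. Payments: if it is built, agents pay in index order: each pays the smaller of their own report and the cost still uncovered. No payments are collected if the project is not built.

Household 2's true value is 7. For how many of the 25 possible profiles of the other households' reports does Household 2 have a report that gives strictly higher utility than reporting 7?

Others report (6, 7): truth gives 0; report 6 gives 1 > 0. Violating.
Others report (6, 9): truth gives 0; report 6 gives 1 > 0. Violating.
Others report (6, 16): truth gives 0; report 6 gives 1 > 0. Violating.
Others report (6, 17): truth gives 0; report 6 gives 1 > 0. Violating.
Others report (6, 6): truth gives 0; no alternative beats it.
Others report (16, 6): truth gives 4; no alternative beats it.
(Checking all 25 profiles: 14 have a profitable deviation, 11 do not.)

14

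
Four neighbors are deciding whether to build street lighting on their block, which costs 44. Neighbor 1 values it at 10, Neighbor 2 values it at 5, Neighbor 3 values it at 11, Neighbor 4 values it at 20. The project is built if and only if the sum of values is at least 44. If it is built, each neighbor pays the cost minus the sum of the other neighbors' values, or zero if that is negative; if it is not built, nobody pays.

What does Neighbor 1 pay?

8

Total value 46 ≥ cost 44, so the project is built.
The other neighbors' values sum to 36.
Cost minus that sum is 44 - 36 = 8.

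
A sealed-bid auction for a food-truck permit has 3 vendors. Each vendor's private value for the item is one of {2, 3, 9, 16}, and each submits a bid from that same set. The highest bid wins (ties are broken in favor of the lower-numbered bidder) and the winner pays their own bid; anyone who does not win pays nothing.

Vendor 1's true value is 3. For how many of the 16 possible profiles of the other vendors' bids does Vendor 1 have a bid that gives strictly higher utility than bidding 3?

Others bid (2, 2): truth gives 0; bid 2 gives 1 > 0. Violating.
Others bid (2, 3): truth gives 0; no alternative beats it.
Others bid (2, 9): truth gives 0; no alternative beats it.
(Checking all 16 profiles: 1 has a profitable deviation, 15 do not.)

1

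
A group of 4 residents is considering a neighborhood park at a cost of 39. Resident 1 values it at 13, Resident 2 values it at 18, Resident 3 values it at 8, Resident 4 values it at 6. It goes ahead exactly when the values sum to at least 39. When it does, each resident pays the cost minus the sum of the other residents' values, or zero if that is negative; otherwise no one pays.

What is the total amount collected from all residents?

21

Total value 45 ≥ cost 39, so it is built.
Resident 1: others sum to 32; max(0, 39 - 32) = 7.
Resident 2: others sum to 27; max(0, 39 - 27) = 12.
Resident 3: others sum to 37; max(0, 39 - 37) = 2.
Resident 4: others sum to 39; max(0, 39 - 39) = 0.
Total collected = 7 + 12 + 2 + 0 = 21.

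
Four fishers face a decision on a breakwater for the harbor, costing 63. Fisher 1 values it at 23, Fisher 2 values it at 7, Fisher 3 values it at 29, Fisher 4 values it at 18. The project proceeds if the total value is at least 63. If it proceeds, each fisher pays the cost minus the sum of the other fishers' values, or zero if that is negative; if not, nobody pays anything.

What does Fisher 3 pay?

15

Total value 77 ≥ cost 63, so the project is built.
The other fishers' values sum to 48.
Cost minus that sum is 63 - 48 = 15.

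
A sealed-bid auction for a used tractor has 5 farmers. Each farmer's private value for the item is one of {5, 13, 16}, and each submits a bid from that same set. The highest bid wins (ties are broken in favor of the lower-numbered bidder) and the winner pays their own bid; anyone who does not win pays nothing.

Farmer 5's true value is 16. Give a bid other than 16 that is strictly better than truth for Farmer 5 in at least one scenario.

Suppose Farmer 1 bids 5, Farmer 2 bids 5, Farmer 3 bids 5 and Farmer 4 bids 5.
Bid 16: wins, pays 16, utility 16 - 16 = 0.
Bid 13: wins, pays 13, utility 16 - 13 = 3.
So bidding 13 beats truth here (3 > 0).

13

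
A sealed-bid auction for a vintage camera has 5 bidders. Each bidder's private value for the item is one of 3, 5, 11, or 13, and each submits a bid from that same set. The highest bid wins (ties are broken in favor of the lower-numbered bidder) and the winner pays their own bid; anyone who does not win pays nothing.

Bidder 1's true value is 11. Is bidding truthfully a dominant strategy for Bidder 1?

No

Consider the case where Bidder 2 bids 3, Bidder 3 bids 3, Bidder 4 bids 3 and Bidder 5 bids 3.
Truthful bid 11: wins, pays 11, utility 11 - 11 = 0.
Bid 3 instead: wins, pays 3, utility 11 - 3 = 8.
Since 8 > 0, bidding 3 is strictly better here, so truthful bidding is not dominant.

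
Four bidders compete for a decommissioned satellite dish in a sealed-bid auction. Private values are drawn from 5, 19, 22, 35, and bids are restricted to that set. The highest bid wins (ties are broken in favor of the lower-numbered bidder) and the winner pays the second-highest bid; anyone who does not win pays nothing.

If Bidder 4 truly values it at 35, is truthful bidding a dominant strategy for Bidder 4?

Yes

Check each profile of the others' bids and compare truth against every alternative bid.
Others bid (5, 5, 22): truth gives 13, best alternative gives 0.
Others bid (5, 19, 22): truth gives 13, best alternative gives 0.
Others bid (5, 22, 5): truth gives 13, best alternative gives 0.
Others bid (5, 22, 19): truth gives 13, best alternative gives 0.
Others bid (5, 22, 22): truth gives 13, best alternative gives 0.
Others bid (19, 5, 22): truth gives 13, best alternative gives 0.
(Remaining 58 profiles checked similarly; truth is weakly best in each.)
In every case the truthful bid is at least as good as any alternative, so it is a dominant strategy.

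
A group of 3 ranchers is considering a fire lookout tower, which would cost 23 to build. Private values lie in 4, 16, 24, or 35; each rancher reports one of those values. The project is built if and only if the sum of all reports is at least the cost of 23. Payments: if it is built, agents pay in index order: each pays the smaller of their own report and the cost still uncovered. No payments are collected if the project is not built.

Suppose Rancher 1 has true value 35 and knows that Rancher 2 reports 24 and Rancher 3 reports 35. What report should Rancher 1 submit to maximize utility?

4

Report 4: project built, pays 4, utility 35 - 4 = 31.
Report 16: project built, pays 16, utility 35 - 16 = 19.
Report 24: project built, pays 23, utility 35 - 23 = 12.
Report 35: project built, pays 23, utility 35 - 23 = 12.
The best choice is 4 with utility 31.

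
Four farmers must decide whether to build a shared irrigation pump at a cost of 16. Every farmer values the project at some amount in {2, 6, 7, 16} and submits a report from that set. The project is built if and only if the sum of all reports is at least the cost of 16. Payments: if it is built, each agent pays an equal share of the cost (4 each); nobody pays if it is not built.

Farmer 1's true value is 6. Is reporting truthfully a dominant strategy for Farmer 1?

Consider the case where Farmer 2 reports 2, Farmer 3 reports 2 and Farmer 4 reports 2.
Truthful report 6: project not built, utility 0.
Report 16 instead: project built, pays 4, utility 6 - 4 = 2.
Since 2 > 0, reporting 16 is strictly better here, so truthful reporting is not dominant.

No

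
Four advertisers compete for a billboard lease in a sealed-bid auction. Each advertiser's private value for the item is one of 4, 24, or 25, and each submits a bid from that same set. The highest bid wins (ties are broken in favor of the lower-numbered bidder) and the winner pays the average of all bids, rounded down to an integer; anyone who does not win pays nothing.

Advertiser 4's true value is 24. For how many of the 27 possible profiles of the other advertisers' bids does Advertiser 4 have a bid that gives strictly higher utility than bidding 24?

6

Others bid (4, 4, 24): truth gives 0; bid 25 gives 10 > 0. Violating.
Others bid (4, 24, 4): truth gives 0; bid 25 gives 10 > 0. Violating.
Others bid (4, 24, 24): truth gives 0; bid 25 gives 5 > 0. Violating.
Others bid (24, 4, 4): truth gives 0; bid 25 gives 10 > 0. Violating.
Others bid (4, 4, 4): truth gives 15; no alternative beats it.
Others bid (4, 4, 25): truth gives 0; no alternative beats it.
(Checking all 27 profiles: 6 have a profitable deviation, 21 do not.)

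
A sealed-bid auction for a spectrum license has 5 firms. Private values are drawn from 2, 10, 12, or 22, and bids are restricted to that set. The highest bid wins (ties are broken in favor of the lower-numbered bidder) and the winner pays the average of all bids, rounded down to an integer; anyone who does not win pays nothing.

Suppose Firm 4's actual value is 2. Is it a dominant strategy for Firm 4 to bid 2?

Yes

Check each profile of the others' bids and compare truth against every alternative bid.
Others bid (2, 2, 2, 10): truth gives 0, best alternative gives -3.
Others bid (2, 2, 2, 2): truth gives 0, best alternative gives -1.
Others bid (2, 2, 2, 12): truth gives 0, best alternative gives 0.
Others bid (2, 2, 2, 22): truth gives 0, best alternative gives 0.
Others bid (2, 2, 10, 2): truth gives 0, best alternative gives 0.
Others bid (2, 2, 10, 10): truth gives 0, best alternative gives 0.
(Remaining 250 profiles checked similarly; truth is weakly best in each.)
In every case the truthful bid is at least as good as any alternative, so it is a dominant strategy.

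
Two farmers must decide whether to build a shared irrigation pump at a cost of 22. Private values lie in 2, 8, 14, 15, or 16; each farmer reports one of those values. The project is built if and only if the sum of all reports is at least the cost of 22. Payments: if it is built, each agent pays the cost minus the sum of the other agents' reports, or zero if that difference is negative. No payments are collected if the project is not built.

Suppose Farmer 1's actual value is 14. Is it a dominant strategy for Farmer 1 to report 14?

Yes

Check each profile of the others' reports and compare truth against every alternative report.
Others report (16): truth gives 8, best alternative gives 8.
Others report (15): truth gives 7, best alternative gives 7.
Others report (14): truth gives 6, best alternative gives 6.
Others report (2): truth gives 0, best alternative gives 0.
Others report (8): truth gives 0, best alternative gives 0.
In every case the truthful report is at least as good as any alternative, so it is a dominant strategy.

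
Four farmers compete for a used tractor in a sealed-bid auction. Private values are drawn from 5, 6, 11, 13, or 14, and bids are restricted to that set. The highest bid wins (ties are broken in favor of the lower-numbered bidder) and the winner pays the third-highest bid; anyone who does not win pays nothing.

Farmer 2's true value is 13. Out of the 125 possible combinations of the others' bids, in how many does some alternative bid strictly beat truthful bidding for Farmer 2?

Others bid (5, 5, 14): truth gives 0; bid 14 gives 8 > 0. Violating.
Others bid (5, 6, 14): truth gives 0; bid 14 gives 7 > 0. Violating.
Others bid (5, 11, 14): truth gives 0; bid 14 gives 2 > 0. Violating.
Others bid (5, 14, 5): truth gives 0; bid 14 gives 8 > 0. Violating.
Others bid (5, 5, 5): truth gives 8; no alternative beats it.
Others bid (5, 5, 6): truth gives 8; no alternative beats it.
(Checking all 125 profiles: 27 have a profitable deviation, 98 do not.)

27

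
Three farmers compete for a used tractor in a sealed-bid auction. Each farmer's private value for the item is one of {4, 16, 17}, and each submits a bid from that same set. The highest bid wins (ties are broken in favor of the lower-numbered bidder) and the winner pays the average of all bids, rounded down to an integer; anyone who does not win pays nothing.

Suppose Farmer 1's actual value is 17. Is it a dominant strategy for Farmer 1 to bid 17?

Consider the case where Farmer 2 bids 4 and Farmer 3 bids 4.
Truthful bid 17: wins, pays 8, utility 17 - 8 = 9.
Bid 4 instead: wins, pays 4, utility 17 - 4 = 13.
Since 13 > 9, bidding 4 is strictly better here, so truthful bidding is not dominant.

No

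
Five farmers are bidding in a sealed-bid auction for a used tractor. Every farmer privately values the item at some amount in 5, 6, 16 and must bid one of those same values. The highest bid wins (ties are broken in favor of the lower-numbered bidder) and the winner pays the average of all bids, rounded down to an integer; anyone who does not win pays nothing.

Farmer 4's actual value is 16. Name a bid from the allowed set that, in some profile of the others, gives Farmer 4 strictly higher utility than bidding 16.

Suppose Farmer 1 bids 5, Farmer 2 bids 5, Farmer 3 bids 5 and Farmer 5 bids 5.
Bid 16: wins, pays 7, utility 16 - 7 = 9.
Bid 6: wins, pays 5, utility 16 - 5 = 11.
So bidding 6 beats truth here (11 > 9).

6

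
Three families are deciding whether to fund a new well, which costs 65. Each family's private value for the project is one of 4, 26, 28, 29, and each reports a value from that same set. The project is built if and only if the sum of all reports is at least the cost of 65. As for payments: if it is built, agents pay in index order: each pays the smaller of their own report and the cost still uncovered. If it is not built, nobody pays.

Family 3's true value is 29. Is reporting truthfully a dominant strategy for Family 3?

Yes

Check each profile of the others' reports and compare truth against every alternative report.
Others report (29, 29): truth gives 22, best alternative gives 22.
Others report (28, 29): truth gives 21, best alternative gives 21.
Others report (29, 28): truth gives 21, best alternative gives 21.
Others report (28, 28): truth gives 20, best alternative gives 20.
Others report (26, 29): truth gives 19, best alternative gives 19.
Others report (29, 26): truth gives 19, best alternative gives 19.
(Remaining 10 profiles checked similarly; truth is weakly best in each.)
In every case the truthful report is at least as good as any alternative, so it is a dominant strategy.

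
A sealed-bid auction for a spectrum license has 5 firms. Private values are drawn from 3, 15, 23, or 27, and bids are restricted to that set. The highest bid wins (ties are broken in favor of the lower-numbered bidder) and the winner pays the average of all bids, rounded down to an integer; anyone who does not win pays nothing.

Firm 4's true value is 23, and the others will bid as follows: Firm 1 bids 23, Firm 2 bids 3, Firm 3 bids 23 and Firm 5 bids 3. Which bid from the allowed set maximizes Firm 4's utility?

27

Bid 3: loses, pays 0, utility 0.
Bid 15: loses, pays 0, utility 0.
Bid 23: loses, pays 0, utility 0.
Bid 27: wins, pays 15, utility 23 - 15 = 8.
The best choice is 27 with utility 8.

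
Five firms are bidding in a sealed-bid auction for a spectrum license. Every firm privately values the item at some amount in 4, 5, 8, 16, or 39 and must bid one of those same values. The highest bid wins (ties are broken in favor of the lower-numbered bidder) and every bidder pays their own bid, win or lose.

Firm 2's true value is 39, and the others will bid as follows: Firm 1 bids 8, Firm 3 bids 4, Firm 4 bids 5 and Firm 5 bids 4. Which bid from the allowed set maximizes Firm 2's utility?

16

Bid 4: loses but pays 4, utility -4.
Bid 5: loses but pays 5, utility -5.
Bid 8: loses but pays 8, utility -8.
Bid 16: wins, pays 16, utility 39 - 16 = 23.
Bid 39: wins, pays 39, utility 39 - 39 = 0.
The best choice is 16 with utility 23.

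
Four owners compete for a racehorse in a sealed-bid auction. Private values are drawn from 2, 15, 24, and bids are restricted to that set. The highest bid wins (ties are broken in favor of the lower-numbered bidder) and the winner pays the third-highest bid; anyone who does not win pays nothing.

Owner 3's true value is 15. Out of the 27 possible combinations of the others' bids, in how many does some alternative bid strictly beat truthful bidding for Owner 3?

Others bid (2, 2, 24): truth gives 0; bid 24 gives 13 > 0. Violating.
Others bid (2, 15, 2): truth gives 0; bid 24 gives 13 > 0. Violating.
Others bid (15, 2, 2): truth gives 0; bid 24 gives 13 > 0. Violating.
Others bid (2, 2, 2): truth gives 13; no alternative beats it.
Others bid (2, 2, 15): truth gives 13; no alternative beats it.
(Checking all 27 profiles: 3 have a profitable deviation, 24 do not.)

3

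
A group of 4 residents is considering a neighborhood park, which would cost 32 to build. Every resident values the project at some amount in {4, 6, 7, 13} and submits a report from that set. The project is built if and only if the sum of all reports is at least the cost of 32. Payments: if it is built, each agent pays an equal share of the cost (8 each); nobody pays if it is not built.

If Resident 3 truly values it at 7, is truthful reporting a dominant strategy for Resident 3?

Consider the case where Resident 1 reports 6, Resident 2 reports 6 and Resident 4 reports 13.
Truthful report 7: project built, pays 8, utility 7 - 8 = -1.
Report 4 instead: project not built, utility 0.
Since 0 > -1, reporting 4 is strictly better here, so truthful reporting is not dominant.

No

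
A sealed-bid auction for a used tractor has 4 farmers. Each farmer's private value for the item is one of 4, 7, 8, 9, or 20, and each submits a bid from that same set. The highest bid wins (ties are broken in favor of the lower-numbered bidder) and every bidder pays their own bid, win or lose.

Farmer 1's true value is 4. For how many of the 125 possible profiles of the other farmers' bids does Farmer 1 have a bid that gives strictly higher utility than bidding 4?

Others bid (4, 4, 7): truth gives -4; bid 7 gives -3 > -4. Violating.
Others bid (4, 7, 4): truth gives -4; bid 7 gives -3 > -4. Violating.
Others bid (4, 7, 7): truth gives -4; bid 7 gives -3 > -4. Violating.
Others bid (7, 4, 4): truth gives -4; bid 7 gives -3 > -4. Violating.
Others bid (4, 4, 4): truth gives 0; no alternative beats it.
Others bid (4, 4, 8): truth gives -4; no alternative beats it.
(Checking all 125 profiles: 7 have a profitable deviation, 118 do not.)

7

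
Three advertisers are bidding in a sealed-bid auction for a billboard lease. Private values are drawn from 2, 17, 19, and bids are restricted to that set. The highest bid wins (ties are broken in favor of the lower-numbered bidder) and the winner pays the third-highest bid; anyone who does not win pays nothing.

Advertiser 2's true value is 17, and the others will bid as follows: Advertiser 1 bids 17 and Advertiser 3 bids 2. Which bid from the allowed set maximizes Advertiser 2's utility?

19

Bid 2: loses, pays 0, utility 0.
Bid 17: loses, pays 0, utility 0.
Bid 19: wins, pays 2, utility 17 - 2 = 15.
The best choice is 19 with utility 15.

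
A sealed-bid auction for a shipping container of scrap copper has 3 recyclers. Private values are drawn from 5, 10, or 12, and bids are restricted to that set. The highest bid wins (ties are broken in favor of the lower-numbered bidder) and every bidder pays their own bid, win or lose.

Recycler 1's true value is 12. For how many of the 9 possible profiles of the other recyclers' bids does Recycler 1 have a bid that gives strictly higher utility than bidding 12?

4

Others bid (5, 5): truth gives 0; bid 5 gives 7 > 0. Violating.
Others bid (5, 10): truth gives 0; bid 10 gives 2 > 0. Violating.
Others bid (10, 5): truth gives 0; bid 10 gives 2 > 0. Violating.
Others bid (10, 10): truth gives 0; bid 10 gives 2 > 0. Violating.
Others bid (5, 12): truth gives 0; no alternative beats it.
Others bid (10, 12): truth gives 0; no alternative beats it.
(Checking all 9 profiles: 4 have a profitable deviation, 5 do not.)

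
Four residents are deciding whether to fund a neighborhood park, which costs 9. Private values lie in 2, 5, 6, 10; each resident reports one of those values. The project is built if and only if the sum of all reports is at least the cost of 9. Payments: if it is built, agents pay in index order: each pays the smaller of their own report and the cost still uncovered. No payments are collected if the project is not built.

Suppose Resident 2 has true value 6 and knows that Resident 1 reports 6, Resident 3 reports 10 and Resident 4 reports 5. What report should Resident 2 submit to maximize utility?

Report 2: project built, pays 2, utility 6 - 2 = 4.
Report 5: project built, pays 3, utility 6 - 3 = 3.
Report 6: project built, pays 3, utility 6 - 3 = 3.
Report 10: project built, pays 3, utility 6 - 3 = 3.
The best choice is 2 with utility 4.

2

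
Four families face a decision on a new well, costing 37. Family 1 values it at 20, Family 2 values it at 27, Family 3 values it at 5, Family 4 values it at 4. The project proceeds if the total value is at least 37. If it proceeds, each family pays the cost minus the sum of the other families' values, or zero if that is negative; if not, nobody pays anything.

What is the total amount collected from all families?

Total value 56 ≥ cost 37, so it is built.
Family 1: others sum to 36; max(0, 37 - 36) = 1.
Family 2: others sum to 29; max(0, 37 - 29) = 8.
Family 3: others sum to 51; max(0, 37 - 51) = 0.
Family 4: others sum to 52; max(0, 37 - 52) = 0.
Total collected = 1 + 8 + 0 + 0 = 9.

9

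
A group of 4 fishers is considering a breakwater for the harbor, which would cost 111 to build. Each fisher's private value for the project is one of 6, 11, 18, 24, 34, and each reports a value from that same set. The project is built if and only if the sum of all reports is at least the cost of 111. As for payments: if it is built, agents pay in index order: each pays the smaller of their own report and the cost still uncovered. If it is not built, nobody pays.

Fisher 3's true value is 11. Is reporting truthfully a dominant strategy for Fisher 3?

Yes

Check each profile of the others' reports and compare truth against every alternative report.
Others report (6, 6, 6): truth gives 0, best alternative gives 0.
Others report (6, 6, 11): truth gives 0, best alternative gives 0.
Others report (6, 6, 18): truth gives 0, best alternative gives 0.
Others report (6, 6, 24): truth gives 0, best alternative gives 0.
Others report (6, 6, 34): truth gives 0, best alternative gives 0.
Others report (6, 11, 6): truth gives 0, best alternative gives 0.
(Remaining 119 profiles checked similarly; truth is weakly best in each.)
In every case the truthful report is at least as good as any alternative, so it is a dominant strategy.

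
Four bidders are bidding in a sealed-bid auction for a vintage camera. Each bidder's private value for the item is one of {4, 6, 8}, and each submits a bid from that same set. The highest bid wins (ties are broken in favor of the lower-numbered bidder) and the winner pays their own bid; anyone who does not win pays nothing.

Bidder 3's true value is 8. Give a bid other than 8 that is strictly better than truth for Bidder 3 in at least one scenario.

Suppose Bidder 1 bids 4, Bidder 2 bids 4 and Bidder 4 bids 4.
Bid 8: wins, pays 8, utility 8 - 8 = 0.
Bid 6: wins, pays 6, utility 8 - 6 = 2.
So bidding 6 beats truth here (2 > 0).

6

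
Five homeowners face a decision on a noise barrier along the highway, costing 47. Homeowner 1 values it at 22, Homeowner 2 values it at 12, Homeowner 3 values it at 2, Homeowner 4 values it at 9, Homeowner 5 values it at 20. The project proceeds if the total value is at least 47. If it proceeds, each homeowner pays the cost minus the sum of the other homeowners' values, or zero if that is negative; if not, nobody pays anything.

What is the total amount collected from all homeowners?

6

Total value 65 ≥ cost 47, so it is built.
Homeowner 1: others sum to 43; max(0, 47 - 43) = 4.
Homeowner 2: others sum to 53; max(0, 47 - 53) = 0.
Homeowner 3: others sum to 63; max(0, 47 - 63) = 0.
Homeowner 4: others sum to 56; max(0, 47 - 56) = 0.
Homeowner 5: others sum to 45; max(0, 47 - 45) = 2.
Total collected = 4 + 0 + 0 + 0 + 2 = 6.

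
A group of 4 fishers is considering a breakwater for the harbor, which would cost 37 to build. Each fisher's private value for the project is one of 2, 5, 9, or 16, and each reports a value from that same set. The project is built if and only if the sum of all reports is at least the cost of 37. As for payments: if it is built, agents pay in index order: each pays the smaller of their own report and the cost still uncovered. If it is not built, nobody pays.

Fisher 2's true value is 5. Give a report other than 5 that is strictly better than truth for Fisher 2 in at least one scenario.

Suppose Fisher 1 reports 5, Fisher 3 reports 16 and Fisher 4 reports 16.
Report 5: project built, pays 5, utility 5 - 5 = 0.
Report 2: project built, pays 2, utility 5 - 2 = 3.
So reporting 2 beats truth here (3 > 0).

2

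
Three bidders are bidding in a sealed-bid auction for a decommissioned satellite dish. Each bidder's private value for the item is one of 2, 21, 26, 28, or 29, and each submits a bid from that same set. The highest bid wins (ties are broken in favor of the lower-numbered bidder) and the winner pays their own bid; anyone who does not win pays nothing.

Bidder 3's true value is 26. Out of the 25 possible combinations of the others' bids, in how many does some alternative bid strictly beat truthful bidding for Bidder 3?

Others bid (2, 2): truth gives 0; bid 21 gives 5 > 0. Violating.
Others bid (2, 21): truth gives 0; no alternative beats it.
Others bid (2, 26): truth gives 0; no alternative beats it.
(Checking all 25 profiles: 1 has a profitable deviation, 24 do not.)

1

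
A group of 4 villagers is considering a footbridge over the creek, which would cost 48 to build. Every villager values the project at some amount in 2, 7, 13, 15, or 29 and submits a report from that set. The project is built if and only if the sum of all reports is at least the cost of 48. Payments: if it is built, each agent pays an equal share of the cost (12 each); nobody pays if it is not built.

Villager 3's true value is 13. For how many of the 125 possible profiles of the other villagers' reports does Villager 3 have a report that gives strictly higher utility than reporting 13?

Others report (2, 2, 15): truth gives 0; report 29 gives 1 > 0. Violating.
Others report (2, 2, 29): truth gives 0; report 15 gives 1 > 0. Violating.
Others report (2, 7, 13): truth gives 0; report 29 gives 1 > 0. Violating.
Others report (2, 7, 15): truth gives 0; report 29 gives 1 > 0. Violating.
Others report (2, 2, 2): truth gives 0; no alternative beats it.
Others report (2, 2, 7): truth gives 0; no alternative beats it.
(Checking all 125 profiles: 40 have a profitable deviation, 85 do not.)

40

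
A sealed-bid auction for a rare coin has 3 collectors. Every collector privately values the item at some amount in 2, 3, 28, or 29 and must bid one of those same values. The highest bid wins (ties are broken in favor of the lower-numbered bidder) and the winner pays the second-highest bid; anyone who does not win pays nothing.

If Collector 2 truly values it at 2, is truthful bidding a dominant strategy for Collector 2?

Check each profile of the others' bids and compare truth against every alternative bid.
Others bid (2, 3): truth gives 0, best alternative gives -1.
Others bid (2, 2): truth gives 0, best alternative gives 0.
Others bid (2, 28): truth gives 0, best alternative gives 0.
Others bid (2, 29): truth gives 0, best alternative gives 0.
Others bid (3, 2): truth gives 0, best alternative gives 0.
Others bid (3, 3): truth gives 0, best alternative gives 0.
(Remaining 10 profiles checked similarly; truth is weakly best in each.)
In every case the truthful bid is at least as good as any alternative, so it is a dominant strategy.

Yes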